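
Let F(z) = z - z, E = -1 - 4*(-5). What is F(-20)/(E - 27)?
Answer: 0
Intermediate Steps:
E = 19 (E = -1 + 20 = 19)
F(z) = 0
F(-20)/(E - 27) = 0/(19 - 27) = 0/(-8) = -1/8*0 = 0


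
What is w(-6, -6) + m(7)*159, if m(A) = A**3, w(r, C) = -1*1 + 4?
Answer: 54540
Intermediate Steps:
w(r, C) = 3 (w(r, C) = -1 + 4 = 3)
w(-6, -6) + m(7)*159 = 3 + 7**3*159 = 3 + 343*159 = 3 + 54537 = 54540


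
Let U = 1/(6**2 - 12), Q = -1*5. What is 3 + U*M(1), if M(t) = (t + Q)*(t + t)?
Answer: 8/3 ≈ 2.6667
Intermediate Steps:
Q = -5
U = 1/24 (U = 1/(36 - 12) = 1/24 ≈ 0.041667)
M(t) = 2*t*(-5 + t) (M(t) = (t - 5)*(t + t) = (-5 + t)*(2*t) = 2*t*(-5 + t))
3 + U*M(1) = 3 + (2*1*(-5 + 1))/24 = 3 + (2*1*(-4))/24 = 3 + (1/24)*(-8) = 3 - 1/3 = 8/3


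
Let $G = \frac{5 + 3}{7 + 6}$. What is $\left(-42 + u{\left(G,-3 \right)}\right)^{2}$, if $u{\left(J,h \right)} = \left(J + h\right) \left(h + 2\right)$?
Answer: $\frac{265225}{169} \approx 1569.4$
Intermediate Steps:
$G = \frac{8}{13} \approx 0.61539$
$u{\left(J,h \right)} = \left(2 + h\right) \left(J + h\right)$ ($u{\left(J,h \right)} = \left(J + h\right) \left(2 + h\right) = \left(2 + h\right) \left(J + h\right)$)
$\left(-42 + u{\left(G,-3 \right)}\right)^{2} = \left(-42 + \left(\left(-3\right)^{2} + 2 \cdot \frac{8}{13} + 2 \left(-3\right) + \frac{8}{13} \left(-3\right)\right)\right)^{2} = \left(-42 + \left(9 + \frac{16}{13} - 6 - \frac{24}{13}\right)\right)^{2} = \left(-42 + \frac{31}{13}\right)^{2} = \left(- \frac{515}{13}\right)^{2} = \frac{265225}{169}$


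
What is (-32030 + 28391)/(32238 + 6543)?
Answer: -1213/12927 ≈ -0.093835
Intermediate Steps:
(-32030 + 28391)/(32238 + 6543) = -3639/38781 = -3639*1/38781 = -1213/12927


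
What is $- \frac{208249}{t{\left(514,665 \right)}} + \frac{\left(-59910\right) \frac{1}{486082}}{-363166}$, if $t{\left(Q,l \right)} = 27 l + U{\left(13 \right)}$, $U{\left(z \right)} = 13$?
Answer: $- \frac{9190468319070127}{792965822609104} \approx -11.59$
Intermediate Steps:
$t{\left(Q,l \right)} = 13 + 27 l$ ($t{\left(Q,l \right)} = 27 l + 13 = 13 + 27 l$)
$- \frac{208249}{t{\left(514,665 \right)}} + \frac{\left(-59910\right) \frac{1}{486082}}{-363166} = - \frac{208249}{13 + 27 \cdot 665} + \frac{\left(-59910\right) \frac{1}{486082}}{-363166} = - \frac{208249}{13 + 17955} + \left(-59910\right) \frac{1}{486082} \left(- \frac{1}{363166}\right) = - \frac{208249}{17968} - - \frac{29955}{88264227806} = \left(-208249\right) \frac{1}{17968} + \frac{29955}{88264227806} = - \frac{208249}{17968} + \frac{29955}{88264227806} = - \frac{9190468319070127}{792965822609104}$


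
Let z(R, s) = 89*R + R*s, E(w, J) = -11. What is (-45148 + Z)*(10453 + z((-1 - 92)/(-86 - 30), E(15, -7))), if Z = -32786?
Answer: -23766012267/29 ≈ -8.1952e+8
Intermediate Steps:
(-45148 + Z)*(10453 + z((-1 - 92)/(-86 - 30), E(15, -7))) = (-45148 - 32786)*(10453 + ((-1 - 92)/(-86 - 30))*(89 - 11)) = -77934*(10453 - 93/(-116)*78) = -77934*(10453 - 93*(-1/116)*78) = -77934*(10453 + (93/116)*78) = -77934*(10453 + 3627/58) = -77934*609901/58 = -23766012267/29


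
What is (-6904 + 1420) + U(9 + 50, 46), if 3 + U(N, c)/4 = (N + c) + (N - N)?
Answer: -5076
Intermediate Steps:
U(N, c) = -12 + 4*N + 4*c (U(N, c) = -12 + 4*((N + c) + (N - N)) = -12 + 4*((N + c) + 0) = -12 + 4*(N + c) = -12 + (4*N + 4*c) = -12 + 4*N + 4*c)
(-6904 + 1420) + U(9 + 50, 46) = (-6904 + 1420) + (-12 + 4*(9 + 50) + 4*46) = -5484 + (-12 + 4*59 + 184) = -5484 + (-12 + 236 + 184) = -5484 + 408 = -5076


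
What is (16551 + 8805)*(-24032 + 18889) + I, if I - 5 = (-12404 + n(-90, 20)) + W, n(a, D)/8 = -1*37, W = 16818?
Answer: -130401785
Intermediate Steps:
n(a, D) = -296 (n(a, D) = 8*(-1*37) = 8*(-37) = -296)
I = 4123 (I = 5 + ((-12404 - 296) + 16818) = 5 + (-12700 + 16818) = 5 + 4118 = 4123)
(16551 + 8805)*(-24032 + 18889) + I = (16551 + 8805)*(-24032 + 18889) + 4123 = 25356*(-5143) + 4123 = -130405908 + 4123 = -130401785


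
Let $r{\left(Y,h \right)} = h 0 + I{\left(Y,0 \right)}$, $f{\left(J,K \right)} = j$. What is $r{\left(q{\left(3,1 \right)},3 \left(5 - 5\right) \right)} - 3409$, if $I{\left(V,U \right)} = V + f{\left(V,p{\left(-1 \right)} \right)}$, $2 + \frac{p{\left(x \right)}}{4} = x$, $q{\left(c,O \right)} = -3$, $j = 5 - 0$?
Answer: $-3407$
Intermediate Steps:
$j = 5$ ($j = 5 + 0 = 5$)
$p{\left(x \right)} = -8 + 4 x$
$f{\left(J,K \right)} = 5$
$I{\left(V,U \right)} = 5 + V$ ($I{\left(V,U \right)} = V + 5 = 5 + V$)
$r{\left(Y,h \right)} = 5 + Y$ ($r{\left(Y,h \right)} = h 0 + \left(5 + Y\right) = 0 + \left(5 + Y\right) = 5 + Y$)
$r{\left(q{\left(3,1 \right)},3 \left(5 - 5\right) \right)} - 3409 = \left(5 - 3\right) - 3409 = 2 - 3409 = -3407$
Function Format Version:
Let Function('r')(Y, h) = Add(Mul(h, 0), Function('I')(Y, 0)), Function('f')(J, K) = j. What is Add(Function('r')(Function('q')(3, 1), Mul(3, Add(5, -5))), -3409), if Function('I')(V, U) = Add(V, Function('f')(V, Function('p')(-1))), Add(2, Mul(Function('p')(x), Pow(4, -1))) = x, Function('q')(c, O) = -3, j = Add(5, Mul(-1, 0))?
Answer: -3407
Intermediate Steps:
j = 5 (j = Add(5, 0) = 5)
Function('p')(x) = Add(-8, Mul(4, x))
Function('f')(J, K) = 5
Function('I')(V, U) = Add(5, V) (Function('I')(V, U) = Add(V, 5) = Add(5, V))
Function('r')(Y, h) = Add(5, Y) (Function('r')(Y, h) = Add(Mul(h, 0), Add(5, Y)) = Add(0, Add(5, Y)) = Add(5, Y))
Add(Function('r')(Function('q')(3, 1), Mul(3, Add(5, -5))), -3409) = Add(Add(5, -3), -3409) = Add(2, -3409) = -3407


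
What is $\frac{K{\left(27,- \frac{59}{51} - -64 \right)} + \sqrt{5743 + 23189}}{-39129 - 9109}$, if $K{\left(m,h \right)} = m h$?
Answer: $- \frac{28845}{820046} - \frac{\sqrt{7233}}{24119} \approx -0.038701$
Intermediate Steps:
$K{\left(m,h \right)} = h m$
$\frac{K{\left(27,- \frac{59}{51} - -64 \right)} + \sqrt{5743 + 23189}}{-39129 - 9109} = \frac{\left(- \frac{59}{51} - -64\right) 27 + \sqrt{5743 + 23189}}{-39129 - 9109} = \frac{\left(\left(-59\right) \frac{1}{51} + 64\right) 27 + \sqrt{28932}}{-48238} = \left(\left(- \frac{59}{51} + 64\right) 27 + 2 \sqrt{7233}\right) \left(- \frac{1}{48238}\right) = \left(\frac{3205}{51} \cdot 27 + 2 \sqrt{7233}\right) \left(- \frac{1}{48238}\right) = \left(\frac{28845}{17} + 2 \sqrt{7233}\right) \left(- \frac{1}{48238}\right) = - \frac{28845}{820046} - \frac{\sqrt{7233}}{24119}$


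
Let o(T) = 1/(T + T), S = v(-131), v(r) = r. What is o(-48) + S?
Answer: -12577/96 ≈ -131.01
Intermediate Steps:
S = -131
o(T) = 1/(2*T)
o(-48) + S = (½)/(-48) - 131 = (½)*(-1/48) - 131 = -1/96 - 131 = -12577/96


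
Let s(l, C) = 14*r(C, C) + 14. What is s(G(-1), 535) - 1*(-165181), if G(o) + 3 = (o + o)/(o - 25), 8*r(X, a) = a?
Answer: 664525/4 ≈ 1.6613e+5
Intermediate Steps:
r(X, a) = a/8
G(o) = -3 + 2*o/(-25 + o) (G(o) = -3 + (o + o)/(o - 25) = -3 + (2*o)/(-25 + o) = -3 + 2*o/(-25 + o))
s(l, C) = 14 + 7*C/4 (s(l, C) = 14*(C/8) + 14 = 7*C/4 + 14 = 14 + 7*C/4)
s(G(-1), 535) - 1*(-165181) = (14 + (7/4)*535) - 1*(-165181) = (14 + 3745/4) + 165181 = 3801/4 + 165181 = 664525/4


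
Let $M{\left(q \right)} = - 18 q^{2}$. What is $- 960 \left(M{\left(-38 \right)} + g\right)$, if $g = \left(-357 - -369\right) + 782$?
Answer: $24190080$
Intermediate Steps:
$g = 794$ ($g = \left(-357 + 369\right) + 782 = 12 + 782 = 794$)
$- 960 \left(M{\left(-38 \right)} + g\right) = - 960 \left(- 18 \left(-38\right)^{2} + 794\right) = - 960 \left(\left(-18\right) 1444 + 794\right) = - 960 \left(-25992 + 794\right) = \left(-960\right) \left(-25198\right) = 24190080$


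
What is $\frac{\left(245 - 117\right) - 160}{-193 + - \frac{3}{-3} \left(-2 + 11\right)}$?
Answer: $\frac{4}{23} \approx 0.17391$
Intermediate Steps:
$\frac{\left(245 - 117\right) - 160}{-193 + - \frac{3}{-3} \left(-2 + 11\right)} = \frac{128 - 160}{-193 + \left(-3\right) \left(- \frac{1}{3}\right) 9} = - \frac{32}{-193 + 1 \cdot 9} = - \frac{32}{-193 + 9} = - \frac{32}{-184} = \left(-32\right) \left(- \frac{1}{184}\right) = \frac{4}{23}$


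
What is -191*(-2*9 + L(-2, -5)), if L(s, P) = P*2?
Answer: 5348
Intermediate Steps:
L(s, P) = 2*P
-191*(-2*9 + L(-2, -5)) = -191*(-2*9 + 2*(-5)) = -191*(-18 - 10) = -191*(-28) = 5348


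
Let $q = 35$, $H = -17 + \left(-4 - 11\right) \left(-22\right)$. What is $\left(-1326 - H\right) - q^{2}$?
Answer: $-2864$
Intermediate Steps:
$H = 313$ ($H = -17 + \left(-4 - 11\right) \left(-22\right) = -17 - -330 = -17 + 330 = 313$)
$\left(-1326 - H\right) - q^{2} = \left(-1326 - 313\right) - 35^{2} = \left(-1326 - 313\right) - 1225 = -1639 - 1225 = -2864$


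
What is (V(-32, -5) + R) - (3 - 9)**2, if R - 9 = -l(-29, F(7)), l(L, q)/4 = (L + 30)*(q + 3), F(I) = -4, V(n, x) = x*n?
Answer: 137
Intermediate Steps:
V(n, x) = n*x
l(L, q) = 4*(3 + q)*(30 + L) (l(L, q) = 4*((L + 30)*(q + 3)) = 4*((30 + L)*(3 + q)) = 4*((3 + q)*(30 + L)) = 4*(3 + q)*(30 + L))
R = 13 (R = 9 - (360 + 12*(-29) + 120*(-4) + 4*(-29)*(-4)) = 9 - (360 - 348 - 480 + 464) = 9 - 1*(-4) = 9 + 4 = 13)
(V(-32, -5) + R) - (3 - 9)**2 = (-32*(-5) + 13) - (3 - 9)**2 = (160 + 13) - 1*(-6)**2 = 173 - 1*36 = 173 - 36 = 137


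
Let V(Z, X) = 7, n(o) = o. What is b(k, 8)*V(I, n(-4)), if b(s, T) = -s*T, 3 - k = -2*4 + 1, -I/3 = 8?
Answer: -560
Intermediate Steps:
I = -24 (I = -3*8 = -24)
k = 10 (k = 3 - (-2*4 + 1) = 3 - (-8 + 1) = 3 - 1*(-7) = 3 + 7 = 10)
b(s, T) = -T*s
b(k, 8)*V(I, n(-4)) = -1*8*10*7 = -80*7 = -560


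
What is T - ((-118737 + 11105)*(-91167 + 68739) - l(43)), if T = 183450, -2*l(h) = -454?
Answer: -2413786819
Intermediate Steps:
l(h) = 227 (l(h) = -1/2*(-454) = 227)
T - ((-118737 + 11105)*(-91167 + 68739) - l(43)) = 183450 - ((-118737 + 11105)*(-91167 + 68739) - 1*227) = 183450 - (-107632*(-22428) - 227) = 183450 - (2413970496 - 227) = 183450 - 1*2413970269 = 183450 - 2413970269 = -2413786819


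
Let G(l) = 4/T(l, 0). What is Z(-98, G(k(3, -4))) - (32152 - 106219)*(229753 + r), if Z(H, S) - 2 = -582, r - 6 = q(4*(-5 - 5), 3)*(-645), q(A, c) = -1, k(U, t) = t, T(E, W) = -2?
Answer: 17065332488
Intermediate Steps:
G(l) = -2 (G(l) = 4/(-2) = 4*(-1/2) = -2)
r = 651 (r = 6 - 1*(-645) = 6 + 645 = 651)
Z(H, S) = -580 (Z(H, S) = 2 - 582 = -580)
Z(-98, G(k(3, -4))) - (32152 - 106219)*(229753 + r) = -580 - (32152 - 106219)*(229753 + 651) = -580 - (-74067)*230404 = -580 - 1*(-17065333068) = -580 + 17065333068 = 17065332488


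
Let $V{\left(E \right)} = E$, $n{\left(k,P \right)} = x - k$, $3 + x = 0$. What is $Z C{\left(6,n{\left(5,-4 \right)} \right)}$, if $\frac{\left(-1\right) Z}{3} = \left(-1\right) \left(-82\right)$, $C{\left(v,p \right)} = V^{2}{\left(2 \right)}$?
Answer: $-984$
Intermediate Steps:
$x = -3$ ($x = -3 + 0 = -3$)
$n{\left(k,P \right)} = -3 - k$
$C{\left(v,p \right)} = 4$ ($C{\left(v,p \right)} = 2^{2} = 4$)
$Z = -246$ ($Z = - 3 \left(\left(-1\right) \left(-82\right)\right) = \left(-3\right) 82 = -246$)
$Z C{\left(6,n{\left(5,-4 \right)} \right)} = \left(-246\right) 4 = -984$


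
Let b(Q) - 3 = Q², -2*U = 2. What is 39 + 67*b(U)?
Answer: 307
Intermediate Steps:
U = -1 (U = -½*2 = -1)
b(Q) = 3 + Q²
39 + 67*b(U) = 39 + 67*(3 + (-1)²) = 39 + 67*(3 + 1) = 39 + 67*4 = 39 + 268 = 307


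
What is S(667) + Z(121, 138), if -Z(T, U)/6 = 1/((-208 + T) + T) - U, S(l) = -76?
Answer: 12781/17 ≈ 751.82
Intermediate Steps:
Z(T, U) = -6/(-208 + 2*T) + 6*U (Z(T, U) = -6*(1/((-208 + T) + T) - U) = -6*(1/(-208 + 2*T) - U) = -6/(-208 + 2*T) + 6*U)
S(667) + Z(121, 138) = -76 + 3*(-1 - 208*138 + 2*121*138)/(-104 + 121) = -76 + 3*(-1 - 28704 + 33396)/17 = -76 + 3*(1/17)*4691 = -76 + 14073/17 = 12781/17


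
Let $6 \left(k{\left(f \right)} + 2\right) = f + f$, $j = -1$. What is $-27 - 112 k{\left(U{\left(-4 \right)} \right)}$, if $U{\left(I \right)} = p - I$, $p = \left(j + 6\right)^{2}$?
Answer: $- \frac{2657}{3} \approx -885.67$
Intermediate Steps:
$p = 25$ ($p = \left(-1 + 6\right)^{2} = 5^{2} = 25$)
$U{\left(I \right)} = 25 - I$
$k{\left(f \right)} = -2 + \frac{f}{3}$ ($k{\left(f \right)} = -2 + \frac{f + f}{6} = -2 + \frac{2 f}{6} = -2 + \frac{f}{3}$)
$-27 - 112 k{\left(U{\left(-4 \right)} \right)} = -27 - 112 \left(-2 + \frac{25 - -4}{3}\right) = -27 - 112 \left(-2 + \frac{25 + 4}{3}\right) = -27 - 112 \left(-2 + \frac{1}{3} \cdot 29\right) = -27 - 112 \left(-2 + \frac{29}{3}\right) = -27 - \frac{2576}{3} = - \frac{2657}{3}$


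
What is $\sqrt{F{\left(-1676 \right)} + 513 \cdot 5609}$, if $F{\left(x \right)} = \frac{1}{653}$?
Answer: $\frac{\sqrt{1226956506206}}{653} \approx 1696.3$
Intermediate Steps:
$F{\left(x \right)} = \frac{1}{653}$
$\sqrt{F{\left(-1676 \right)} + 513 \cdot 5609} = \sqrt{\frac{1}{653} + 513 \cdot 5609} = \sqrt{\frac{1}{653} + 2877417} = \sqrt{\frac{1878953302}{653}} = \frac{\sqrt{1226956506206}}{653}$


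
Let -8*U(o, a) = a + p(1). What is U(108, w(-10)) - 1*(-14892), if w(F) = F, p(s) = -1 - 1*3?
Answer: 59575/4 ≈ 14894.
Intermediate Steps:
p(s) = -4 (p(s) = -1 - 3 = -4)
U(o, a) = 1/2 - a/8 (U(o, a) = -(a - 4)/8 = -(-4 + a)/8 = 1/2 - a/8)
U(108, w(-10)) - 1*(-14892) = (1/2 - 1/8*(-10)) - 1*(-14892) = (1/2 + 5/4) + 14892 = 7/4 + 14892 = 59575/4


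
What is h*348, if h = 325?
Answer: 113100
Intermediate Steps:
h*348 = 325*348 = 113100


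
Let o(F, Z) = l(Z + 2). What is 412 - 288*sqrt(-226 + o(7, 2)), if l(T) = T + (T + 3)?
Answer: 412 - 288*I*sqrt(215) ≈ 412.0 - 4222.9*I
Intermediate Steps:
l(T) = 3 + 2*T (l(T) = T + (3 + T) = 3 + 2*T)
o(F, Z) = 7 + 2*Z (o(F, Z) = 3 + 2*(Z + 2) = 3 + 2*(2 + Z) = 3 + (4 + 2*Z) = 7 + 2*Z)
412 - 288*sqrt(-226 + o(7, 2)) = 412 - 288*sqrt(-226 + (7 + 2*2)) = 412 - 288*sqrt(-226 + (7 + 4)) = 412 - 288*sqrt(-226 + 11) = 412 - 288*I*sqrt(215)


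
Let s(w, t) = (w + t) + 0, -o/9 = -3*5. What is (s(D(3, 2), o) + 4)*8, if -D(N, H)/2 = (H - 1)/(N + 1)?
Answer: 1108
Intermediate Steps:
o = 135 (o = -(-27)*5 = -9*(-15) = 135)
D(N, H) = -2*(-1 + H)/(1 + N) (D(N, H) = -2*(H - 1)/(N + 1) = -2*(-1 + H)/(1 + N))
s(w, t) = t + w (s(w, t) = (t + w) + 0 = t + w)
(s(D(3, 2), o) + 4)*8 = ((135 + 2*(1 - 1*2)/(1 + 3)) + 4)*8 = ((135 + 2*(1 - 2)/4) + 4)*8 = ((135 + 2*(1/4)*(-1)) + 4)*8 = ((135 - 1/2) + 4)*8 = (269/2 + 4)*8 = (277/2)*8 = 1108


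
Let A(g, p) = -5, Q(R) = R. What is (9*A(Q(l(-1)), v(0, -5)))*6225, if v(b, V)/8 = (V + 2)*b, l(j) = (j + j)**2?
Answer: -280125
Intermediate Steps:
l(j) = 4*j**2 (l(j) = (2*j)**2 = 4*j**2)
v(b, V) = 8*b*(2 + V) (v(b, V) = 8*((V + 2)*b) = 8*((2 + V)*b) = 8*(b*(2 + V)) = 8*b*(2 + V))
(9*A(Q(l(-1)), v(0, -5)))*6225 = (9*(-5))*6225 = -45*6225 = -280125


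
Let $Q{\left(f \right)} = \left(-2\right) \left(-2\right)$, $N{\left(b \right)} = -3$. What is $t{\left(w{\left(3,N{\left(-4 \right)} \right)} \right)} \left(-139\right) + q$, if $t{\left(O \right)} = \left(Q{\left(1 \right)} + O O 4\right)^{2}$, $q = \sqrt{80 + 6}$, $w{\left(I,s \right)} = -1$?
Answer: $-8896 + \sqrt{86} \approx -8886.7$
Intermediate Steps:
$Q{\left(f \right)} = 4$
$q = \sqrt{86} \approx 9.2736$
$t{\left(O \right)} = \left(4 + 4 O^{2}\right)^{2}$ ($t{\left(O \right)} = \left(4 + O O 4\right)^{2} = \left(4 + O^{2} \cdot 4\right)^{2} = \left(4 + 4 O^{2}\right)^{2}$)
$t{\left(w{\left(3,N{\left(-4 \right)} \right)} \right)} \left(-139\right) + q = 16 \left(1 + \left(-1\right)^{2}\right)^{2} \left(-139\right) + \sqrt{86} = 16 \left(1 + 1\right)^{2} \left(-139\right) + \sqrt{86} = 16 \cdot 2^{2} \left(-139\right) + \sqrt{86} = 16 \cdot 4 \left(-139\right) + \sqrt{86} = 64 \left(-139\right) + \sqrt{86} = -8896 + \sqrt{86}$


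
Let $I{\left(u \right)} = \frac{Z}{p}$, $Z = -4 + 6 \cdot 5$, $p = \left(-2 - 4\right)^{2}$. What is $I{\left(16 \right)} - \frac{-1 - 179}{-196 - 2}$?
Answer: $- \frac{37}{198} \approx -0.18687$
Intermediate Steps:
$p = 36$ ($p = \left(-6\right)^{2} = 36$)
$Z = 26$ ($Z = -4 + 30 = 26$)
$I{\left(u \right)} = \frac{13}{18}$ ($I{\left(u \right)} = \frac{26}{36} = 26 \cdot \frac{1}{36} = \frac{13}{18}$)
$I{\left(16 \right)} - \frac{-1 - 179}{-196 - 2} = \frac{13}{18} - \frac{-1 - 179}{-196 - 2} = \frac{13}{18} - - \frac{180}{-198} = \frac{13}{18} - \left(-180\right) \left(- \frac{1}{198}\right) = \frac{13}{18} - \frac{10}{11} = - \frac{37}{198}$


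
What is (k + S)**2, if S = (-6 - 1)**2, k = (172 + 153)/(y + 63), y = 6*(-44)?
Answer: 90706576/40401 ≈ 2245.2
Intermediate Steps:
y = -264
k = -325/201 (k = (172 + 153)/(-264 + 63) = 325/(-201) = 325*(-1/201) = -325/201 ≈ -1.6169)
S = 49 (S = (-7)**2 = 49)
(k + S)**2 = (-325/201 + 49)**2 = (9524/201)**2 = 90706576/40401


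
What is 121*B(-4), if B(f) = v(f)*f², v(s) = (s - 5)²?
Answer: 156816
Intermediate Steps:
v(s) = (-5 + s)²
B(f) = f²*(-5 + f)² (B(f) = (-5 + f)²*f² = f²*(-5 + f)²)
121*B(-4) = 121*((-4)²*(-5 - 4)²) = 121*(16*(-9)²) = 121*(16*81) = 121*1296 = 156816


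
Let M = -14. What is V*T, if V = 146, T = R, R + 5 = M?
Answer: -2774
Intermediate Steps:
R = -19 (R = -5 - 14 = -19)
T = -19
V*T = 146*(-19) = -2774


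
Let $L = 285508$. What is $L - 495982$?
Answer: $-210474$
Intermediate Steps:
$L - 495982 = 285508 - 495982 = -210474$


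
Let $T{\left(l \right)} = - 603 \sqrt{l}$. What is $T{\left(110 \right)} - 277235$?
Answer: $-277235 - 603 \sqrt{110} \approx -2.8356 \cdot 10^{5}$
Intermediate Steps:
$T{\left(110 \right)} - 277235 = - 603 \sqrt{110} - 277235 = -277235 - 603 \sqrt{110}$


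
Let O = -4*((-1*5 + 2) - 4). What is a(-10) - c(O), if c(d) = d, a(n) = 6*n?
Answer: -88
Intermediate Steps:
O = 28 (O = -4*((-5 + 2) - 4) = -4*(-3 - 4) = -4*(-7) = 28)
a(-10) - c(O) = 6*(-10) - 1*28 = -60 - 28 = -88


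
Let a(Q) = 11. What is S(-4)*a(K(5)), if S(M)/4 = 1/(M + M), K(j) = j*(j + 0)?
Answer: -11/2 ≈ -5.5000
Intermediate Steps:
K(j) = j² (K(j) = j*j = j²)
S(M) = 2/M (S(M) = 4/(M + M) = 4/((2*M)) = 4*(1/(2*M)) = 2/M)
S(-4)*a(K(5)) = (2/(-4))*11 = (2*(-¼))*11 = -½*11 = -11/2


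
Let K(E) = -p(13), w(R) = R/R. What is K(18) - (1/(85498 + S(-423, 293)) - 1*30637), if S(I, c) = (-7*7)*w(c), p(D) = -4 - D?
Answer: 2619353645/85449 ≈ 30654.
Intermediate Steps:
w(R) = 1
S(I, c) = -49 (S(I, c) = -7*7*1 = -49*1 = -49)
K(E) = 17 (K(E) = -(-4 - 1*13) = -(-4 - 13) = -1*(-17) = 17)
K(18) - (1/(85498 + S(-423, 293)) - 1*30637) = 17 - (1/(85498 - 49) - 1*30637) = 17 - (1/85449 - 30637) = 17 - 1*(-2617901012/85449) = 17 + 2617901012/85449 = 2619353645/85449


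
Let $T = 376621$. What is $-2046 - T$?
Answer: $-378667$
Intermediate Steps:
$-2046 - T = -2046 - 376621 = -378667$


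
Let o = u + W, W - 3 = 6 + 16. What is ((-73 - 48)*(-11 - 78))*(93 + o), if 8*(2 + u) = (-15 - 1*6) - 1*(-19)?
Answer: 4986047/4 ≈ 1.2465e+6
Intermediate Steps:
u = -9/4 (u = -2 + ((-15 - 1*6) - 1*(-19))/8 = -2 + ((-15 - 6) + 19)/8 = -2 + (-21 + 19)/8 = -2 + (1/8)*(-2) = -2 - 1/4 = -9/4 ≈ -2.2500)
W = 25 (W = 3 + (6 + 16) = 3 + 22 = 25)
o = 91/4 (o = -9/4 + 25 = 91/4 ≈ 22.750)
((-73 - 48)*(-11 - 78))*(93 + o) = ((-73 - 48)*(-11 - 78))*(93 + 91/4) = -121*(-89)*(463/4) = 10769*(463/4) = 4986047/4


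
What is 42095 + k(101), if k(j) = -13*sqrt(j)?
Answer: 42095 - 13*sqrt(101) ≈ 41964.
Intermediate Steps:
42095 + k(101) = 42095 - 13*sqrt(101)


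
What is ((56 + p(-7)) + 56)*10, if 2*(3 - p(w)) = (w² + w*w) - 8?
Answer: 700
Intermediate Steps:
p(w) = 7 - w² (p(w) = 3 - ((w² + w*w) - 8)/2 = 3 - ((w² + w²) - 8)/2 = 3 - (2*w² - 8)/2 = 3 - (-8 + 2*w²)/2 = 3 + (4 - w²) = 7 - w²)
((56 + p(-7)) + 56)*10 = ((56 + (7 - 1*(-7)²)) + 56)*10 = ((56 + (7 - 1*49)) + 56)*10 = ((56 + (7 - 49)) + 56)*10 = ((56 - 42) + 56)*10 = (14 + 56)*10 = 70*10 = 700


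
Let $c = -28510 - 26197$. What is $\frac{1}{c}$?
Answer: $- \frac{1}{54707} \approx -1.8279 \cdot 10^{-5}$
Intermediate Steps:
$c = -54707$ ($c = -28510 - 26197 = -54707$)
$\frac{1}{c} = \frac{1}{-54707} = - \frac{1}{54707}$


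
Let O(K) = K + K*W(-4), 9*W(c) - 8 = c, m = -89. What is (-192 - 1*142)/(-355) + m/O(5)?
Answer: -52529/4615 ≈ -11.382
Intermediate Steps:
W(c) = 8/9 + c/9
O(K) = 13*K/9 (O(K) = K + K*(8/9 + (⅑)*(-4)) = K + K*(8/9 - 4/9) = K + K*(4/9) = K + 4*K/9 = 13*K/9)
(-192 - 1*142)/(-355) + m/O(5) = (-192 - 1*142)/(-355) - 89/((13/9)*5) = (-192 - 142)*(-1/355) - 89/65/9 = -334*(-1/355) - 89*9/65 = 334/355 - 801/65 = -52529/4615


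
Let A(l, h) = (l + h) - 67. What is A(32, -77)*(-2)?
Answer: 224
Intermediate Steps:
A(l, h) = -67 + h + l (A(l, h) = (h + l) - 67 = -67 + h + l)
A(32, -77)*(-2) = (-67 - 77 + 32)*(-2) = -112*(-2) = 224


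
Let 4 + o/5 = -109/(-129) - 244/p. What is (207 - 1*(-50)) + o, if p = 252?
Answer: 640363/2709 ≈ 236.38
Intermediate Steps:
o = -55850/2709 (o = -20 + 5*(-109/(-129) - 244/252) = -20 + 5*(-109*(-1/129) - 244*1/252) = -20 + 5*(109/129 - 61/63) = -20 + 5*(-334/2709) = -20 - 1670/2709 = -55850/2709 ≈ -20.616)
(207 - 1*(-50)) + o = (207 - 1*(-50)) - 55850/2709 = (207 + 50) - 55850/2709 = 257 - 55850/2709 = 640363/2709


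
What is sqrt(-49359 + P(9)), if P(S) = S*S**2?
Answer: I*sqrt(48630) ≈ 220.52*I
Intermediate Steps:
P(S) = S**3
sqrt(-49359 + P(9)) = sqrt(-49359 + 9**3) = sqrt(-49359 + 729) = sqrt(-48630) = I*sqrt(48630)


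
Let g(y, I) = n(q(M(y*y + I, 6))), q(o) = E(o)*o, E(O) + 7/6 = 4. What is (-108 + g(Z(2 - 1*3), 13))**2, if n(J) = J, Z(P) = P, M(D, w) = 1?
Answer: 398161/36 ≈ 11060.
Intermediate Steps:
E(O) = 17/6 (E(O) = -7/6 + 4 = 17/6)
q(o) = 17*o/6
g(y, I) = 17/6 (g(y, I) = (17/6)*1 = 17/6)
(-108 + g(Z(2 - 1*3), 13))**2 = (-108 + 17/6)**2 = (-631/6)**2 = 398161/36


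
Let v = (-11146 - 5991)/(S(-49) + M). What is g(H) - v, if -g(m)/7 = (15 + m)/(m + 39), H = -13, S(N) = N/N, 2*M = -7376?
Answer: -248590/47931 ≈ -5.1864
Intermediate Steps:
M = -3688 (M = (½)*(-7376) = -3688)
S(N) = 1
g(m) = -7*(15 + m)/(39 + m) (g(m) = -7*(15 + m)/(m + 39) = -7*(15 + m)/(39 + m))
v = 17137/3687 (v = (-11146 - 5991)/(1 - 3688) = -17137/(-3687) = -17137*(-1/3687) = 17137/3687 ≈ 4.6479)
g(H) - v = 7*(-15 - 1*(-13))/(39 - 13) - 1*17137/3687 = 7*(-15 + 13)/26 - 17137/3687 = 7*(1/26)*(-2) - 17137/3687 = -7/13 - 17137/3687 = -248590/47931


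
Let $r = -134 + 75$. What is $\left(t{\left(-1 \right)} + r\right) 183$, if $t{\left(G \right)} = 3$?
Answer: $-10248$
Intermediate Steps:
$r = -59$
$\left(t{\left(-1 \right)} + r\right) 183 = \left(3 - 59\right) 183 = \left(-56\right) 183 = -10248$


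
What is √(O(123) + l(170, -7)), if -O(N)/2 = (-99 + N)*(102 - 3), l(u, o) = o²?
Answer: I*√4703 ≈ 68.578*I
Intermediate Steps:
O(N) = 19602 - 198*N (O(N) = -2*(-99 + N)*(102 - 3) = -2*(-99 + N)*99 = -2*(-9801 + 99*N) = 19602 - 198*N)
√(O(123) + l(170, -7)) = √((19602 - 198*123) + (-7)²) = √((19602 - 24354) + 49) = √(-4752 + 49) = √(-4703) = I*√4703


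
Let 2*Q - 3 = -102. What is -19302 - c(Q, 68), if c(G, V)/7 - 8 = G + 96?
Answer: -39367/2 ≈ -19684.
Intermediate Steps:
Q = -99/2 (Q = 3/2 + (½)*(-102) = 3/2 - 51 = -99/2 ≈ -49.500)
c(G, V) = 728 + 7*G (c(G, V) = 56 + 7*(G + 96) = 56 + 7*(96 + G) = 56 + (672 + 7*G) = 728 + 7*G)
-19302 - c(Q, 68) = -19302 - (728 + 7*(-99/2)) = -19302 - (728 - 693/2) = -19302 - 1*763/2 = -19302 - 763/2 = -39367/2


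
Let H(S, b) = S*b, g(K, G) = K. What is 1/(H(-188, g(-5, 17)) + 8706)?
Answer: 1/9646 ≈ 0.00010367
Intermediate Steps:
1/(H(-188, g(-5, 17)) + 8706) = 1/(-188*(-5) + 8706) = 1/(940 + 8706) = 1/9646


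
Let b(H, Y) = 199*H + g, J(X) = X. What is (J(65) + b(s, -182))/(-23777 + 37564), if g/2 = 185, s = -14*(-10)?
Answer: 28295/13787 ≈ 2.0523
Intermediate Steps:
s = 140
g = 370 (g = 2*185 = 370)
b(H, Y) = 370 + 199*H (b(H, Y) = 199*H + 370 = 370 + 199*H)
(J(65) + b(s, -182))/(-23777 + 37564) = (65 + (370 + 199*140))/(-23777 + 37564) = (65 + (370 + 27860))/13787 = (65 + 28230)*(1/13787) = 28295*(1/13787) = 28295/13787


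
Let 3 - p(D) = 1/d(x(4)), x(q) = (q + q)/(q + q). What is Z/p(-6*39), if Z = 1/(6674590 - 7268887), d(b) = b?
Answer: -1/1188594 ≈ -8.4133e-7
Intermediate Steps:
x(q) = 1 (x(q) = (2*q)/((2*q)) = (2*q)*(1/(2*q)) = 1)
Z = -1/594297 (Z = 1/(-594297) = -1/594297 ≈ -1.6827e-6)
p(D) = 2 (p(D) = 3 - 1/1 = 3 - 1*1 = 3 - 1 = 2)
Z/p(-6*39) = -1/594297/2 = -1/594297*1/2 = -1/1188594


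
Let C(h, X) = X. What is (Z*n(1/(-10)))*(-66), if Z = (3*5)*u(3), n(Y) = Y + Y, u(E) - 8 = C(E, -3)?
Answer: 990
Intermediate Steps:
u(E) = 5 (u(E) = 8 - 3 = 5)
n(Y) = 2*Y
Z = 75 (Z = (3*5)*5 = 15*5 = 75)
(Z*n(1/(-10)))*(-66) = (75*(2/(-10)))*(-66) = (75*(2*(-1/10)))*(-66) = (75*(-1/5))*(-66) = -15*(-66) = 990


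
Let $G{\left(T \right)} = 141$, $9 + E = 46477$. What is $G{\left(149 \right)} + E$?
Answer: $46609$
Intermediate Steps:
$E = 46468$ ($E = -9 + 46477 = 46468$)
$G{\left(149 \right)} + E = 141 + 46468 = 46609$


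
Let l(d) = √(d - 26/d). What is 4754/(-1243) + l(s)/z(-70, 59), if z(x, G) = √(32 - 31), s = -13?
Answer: -4754/1243 + I*√11 ≈ -3.8246 + 3.3166*I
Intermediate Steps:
z(x, G) = 1 (z(x, G) = √1 = 1)
4754/(-1243) + l(s)/z(-70, 59) = 4754/(-1243) + √(-13 - 26/(-13))/1 = 4754*(-1/1243) + √(-13 - 26*(-1/13))*1 = -4754/1243 + √(-13 + 2)*1 = -4754/1243 + √(-11)*1 = -4754/1243 + (I*√11)*1 = -4754/1243 + I*√11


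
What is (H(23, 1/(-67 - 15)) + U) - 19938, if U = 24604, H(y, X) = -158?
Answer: 4508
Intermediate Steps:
(H(23, 1/(-67 - 15)) + U) - 19938 = (-158 + 24604) - 19938 = 24446 - 19938 = 4508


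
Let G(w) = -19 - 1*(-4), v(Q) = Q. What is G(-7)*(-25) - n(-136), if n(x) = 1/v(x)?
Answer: 51001/136 ≈ 375.01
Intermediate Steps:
G(w) = -15 (G(w) = -19 + 4 = -15)
n(x) = 1/x
G(-7)*(-25) - n(-136) = -15*(-25) - 1/(-136) = 375 - 1*(-1/136) = 375 + 1/136 = 51001/136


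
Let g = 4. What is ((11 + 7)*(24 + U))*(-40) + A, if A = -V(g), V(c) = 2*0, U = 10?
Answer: -24480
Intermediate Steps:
V(c) = 0
A = 0 (A = -1*0 = 0)
((11 + 7)*(24 + U))*(-40) + A = ((11 + 7)*(24 + 10))*(-40) + 0 = (18*34)*(-40) + 0 = 612*(-40) + 0 = -24480 + 0 = -24480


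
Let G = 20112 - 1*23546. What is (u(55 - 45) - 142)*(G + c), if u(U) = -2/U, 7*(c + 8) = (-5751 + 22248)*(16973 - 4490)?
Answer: -146400557427/35 ≈ -4.1829e+9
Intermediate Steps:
c = 205931995/7 (c = -8 + ((-5751 + 22248)*(16973 - 4490))/7 = -8 + (16497*12483)/7 = -8 + (1/7)*205932051 = -8 + 205932051/7 = 205931995/7 ≈ 2.9419e+7)
G = -3434 (G = 20112 - 23546 = -3434)
(u(55 - 45) - 142)*(G + c) = (-2/(55 - 45) - 142)*(-3434 + 205931995/7) = (-2/10 - 142)*(205907957/7) = (-2*1/10 - 142)*(205907957/7) = (-1/5 - 142)*(205907957/7) = -711/5*205907957/7 = -146400557427/35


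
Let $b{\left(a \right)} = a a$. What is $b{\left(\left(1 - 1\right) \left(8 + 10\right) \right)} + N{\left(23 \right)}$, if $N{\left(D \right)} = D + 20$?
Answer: $43$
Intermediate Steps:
$b{\left(a \right)} = a^{2}$
$N{\left(D \right)} = 20 + D$
$b{\left(\left(1 - 1\right) \left(8 + 10\right) \right)} + N{\left(23 \right)} = \left(\left(1 - 1\right) \left(8 + 10\right)\right)^{2} + \left(20 + 23\right) = \left(0 \cdot 18\right)^{2} + 43 = 0^{2} + 43 = 0 + 43 = 43$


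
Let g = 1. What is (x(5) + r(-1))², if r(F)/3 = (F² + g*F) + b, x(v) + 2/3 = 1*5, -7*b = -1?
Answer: 10000/441 ≈ 22.676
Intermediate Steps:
b = ⅐ (b = -⅐*(-1) = ⅐ ≈ 0.14286)
x(v) = 13/3 (x(v) = -⅔ + 1*5 = -⅔ + 5 = 13/3)
r(F) = 3/7 + 3*F + 3*F² (r(F) = 3*((F² + 1*F) + ⅐) = 3*((F² + F) + ⅐) = 3*((F + F²) + ⅐) = 3*(⅐ + F + F²) = 3/7 + 3*F + 3*F²)
(x(5) + r(-1))² = (13/3 + (3/7 + 3*(-1) + 3*(-1)²))² = (13/3 + (3/7 - 3 + 3*1))² = (13/3 + (3/7 - 3 + 3))² = (13/3 + 3/7)² = (100/21)² = 10000/441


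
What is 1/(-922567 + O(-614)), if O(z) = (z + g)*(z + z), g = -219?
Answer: 1/100357 ≈ 9.9644e-6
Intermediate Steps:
O(z) = 2*z*(-219 + z) (O(z) = (z - 219)*(z + z) = (-219 + z)*(2*z) = 2*z*(-219 + z))
1/(-922567 + O(-614)) = 1/(-922567 + 2*(-614)*(-219 - 614)) = 1/(-922567 + 2*(-614)*(-833)) = 1/(-922567 + 1022924) = 1/100357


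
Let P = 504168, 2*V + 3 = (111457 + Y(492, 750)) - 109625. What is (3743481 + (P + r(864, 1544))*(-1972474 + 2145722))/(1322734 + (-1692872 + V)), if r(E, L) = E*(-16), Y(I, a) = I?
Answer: -18878857954/81995 ≈ -2.3024e+5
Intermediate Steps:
r(E, L) = -16*E
V = 2321/2 (V = -3/2 + ((111457 + 492) - 109625)/2 = -3/2 + (111949 - 109625)/2 = -3/2 + (1/2)*2324 = -3/2 + 1162 = 2321/2 ≈ 1160.5)
(3743481 + (P + r(864, 1544))*(-1972474 + 2145722))/(1322734 + (-1692872 + V)) = (3743481 + (504168 - 16*864)*(-1972474 + 2145722))/(1322734 + (-1692872 + 2321/2)) = (3743481 + (504168 - 13824)*173248)/(1322734 - 3383423/2) = (3743481 + 490344*173248)/(-737955/2) = (3743481 + 84951117312)*(-2/737955) = 84954860793*(-2/737955) = -18878857954/81995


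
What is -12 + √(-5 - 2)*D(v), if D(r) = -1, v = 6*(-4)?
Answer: -12 - I*√7 ≈ -12.0 - 2.6458*I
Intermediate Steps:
v = -24
-12 + √(-5 - 2)*D(v) = -12 + √(-5 - 2)*(-1) = -12 + √(-7)*(-1) = -12 + (I*√7)*(-1) = -12 - I*√7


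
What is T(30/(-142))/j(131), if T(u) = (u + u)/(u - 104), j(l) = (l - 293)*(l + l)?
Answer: -5/52340526 ≈ -9.5528e-8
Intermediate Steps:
j(l) = 2*l*(-293 + l) (j(l) = (-293 + l)*(2*l) = 2*l*(-293 + l))
T(u) = 2*u/(-104 + u) (T(u) = (2*u)/(-104 + u) = 2*u/(-104 + u))
T(30/(-142))/j(131) = (2*(30/(-142))/(-104 + 30/(-142)))/((2*131*(-293 + 131))) = (2*(30*(-1/142))/(-104 + 30*(-1/142)))/((2*131*(-162))) = (2*(-15/71)/(-104 - 15/71))/(-42444) = (2*(-15/71)/(-7399/71))*(-1/42444) = (2*(-15/71)*(-71/7399))*(-1/42444) = (30/7399)*(-1/42444) = -5/52340526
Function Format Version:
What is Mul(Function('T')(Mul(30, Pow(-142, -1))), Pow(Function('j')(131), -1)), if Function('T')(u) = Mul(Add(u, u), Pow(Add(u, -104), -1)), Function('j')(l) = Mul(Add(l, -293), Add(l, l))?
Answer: Rational(-5, 52340526) ≈ -9.5528e-8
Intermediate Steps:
Function('j')(l) = Mul(2, l, Add(-293, l)) (Function('j')(l) = Mul(Add(-293, l), Mul(2, l)) = Mul(2, l, Add(-293, l)))
Function('T')(u) = Mul(2, u, Pow(Add(-104, u), -1)) (Function('T')(u) = Mul(Mul(2, u), Pow(Add(-104, u), -1)) = Mul(2, u, Pow(Add(-104, u), -1)))
Mul(Function('T')(Mul(30, Pow(-142, -1))), Pow(Function('j')(131), -1)) = Mul(Mul(2, Mul(30, Pow(-142, -1)), Pow(Add(-104, Mul(30, Pow(-142, -1))), -1)), Pow(Mul(2, 131, Add(-293, 131)), -1)) = Mul(Mul(2, Mul(30, Rational(-1, 142)), Pow(Add(-104, Mul(30, Rational(-1, 142))), -1)), Pow(Mul(2, 131, -162), -1)) = Mul(Mul(2, Rational(-15, 71), Pow(Add(-104, Rational(-15, 71)), -1)), Pow(-42444, -1)) = Mul(Mul(2, Rational(-15, 71), Pow(Rational(-7399, 71), -1)), Rational(-1, 42444)) = Mul(Mul(2, Rational(-15, 71), Rational(-71, 7399)), Rational(-1, 42444)) = Mul(Rational(30, 7399), Rational(-1, 42444)) = Rational(-5, 52340526)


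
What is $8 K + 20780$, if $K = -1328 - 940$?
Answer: $2636$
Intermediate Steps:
$K = -2268$ ($K = -1328 - 940 = -2268$)
$8 K + 20780 = 8 \left(-2268\right) + 20780 = -18144 + 20780 = 2636$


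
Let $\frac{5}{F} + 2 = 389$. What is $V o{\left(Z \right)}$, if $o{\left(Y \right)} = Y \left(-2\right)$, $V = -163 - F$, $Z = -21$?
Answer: $- \frac{883204}{129} \approx -6846.5$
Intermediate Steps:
$F = \frac{5}{387}$ ($F = \frac{5}{-2 + 389} = \frac{5}{387} \approx 0.01292$)
$V = - \frac{63086}{387}$ ($V = -163 - \frac{5}{387} = - \frac{63086}{387} \approx -163.01$)
$o{\left(Y \right)} = - 2 Y$
$V o{\left(Z \right)} = - \frac{63086 \left(\left(-2\right) \left(-21\right)\right)}{387} = \left(- \frac{63086}{387}\right) 42 = - \frac{883204}{129}$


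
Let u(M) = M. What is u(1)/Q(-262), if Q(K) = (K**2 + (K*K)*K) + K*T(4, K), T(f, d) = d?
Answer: -1/17847440 ≈ -5.6030e-8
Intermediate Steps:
Q(K) = K**3 + 2*K**2 (Q(K) = (K**2 + (K*K)*K) + K*K = (K**2 + K**2*K) + K**2 = (K**2 + K**3) + K**2 = K**3 + 2*K**2)
u(1)/Q(-262) = 1/((-262)**2*(2 - 262)) = 1/(68644*(-260)) = 1/(-17847440) = 1*(-1/17847440) = -1/17847440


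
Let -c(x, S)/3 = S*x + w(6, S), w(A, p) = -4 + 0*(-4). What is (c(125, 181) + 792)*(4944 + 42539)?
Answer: -3184732293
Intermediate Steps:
w(A, p) = -4 (w(A, p) = -4 + 0 = -4)
c(x, S) = 12 - 3*S*x (c(x, S) = -3*(S*x - 4) = -3*(-4 + S*x) = 12 - 3*S*x)
(c(125, 181) + 792)*(4944 + 42539) = ((12 - 3*181*125) + 792)*(4944 + 42539) = ((12 - 67875) + 792)*47483 = (-67863 + 792)*47483 = -67071*47483 = -3184732293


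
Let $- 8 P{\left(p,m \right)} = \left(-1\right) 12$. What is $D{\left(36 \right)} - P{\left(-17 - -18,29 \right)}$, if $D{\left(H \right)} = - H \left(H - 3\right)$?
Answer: $- \frac{2379}{2} \approx -1189.5$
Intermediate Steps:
$P{\left(p,m \right)} = \frac{3}{2}$ ($P{\left(p,m \right)} = - \frac{\left(-1\right) 12}{8} = \left(- \frac{1}{8}\right) \left(-12\right) = \frac{3}{2}$)
$D{\left(H \right)} = - H \left(-3 + H\right)$
$D{\left(36 \right)} - P{\left(-17 - -18,29 \right)} = 36 \left(3 - 36\right) - \frac{3}{2} = 36 \left(-33\right) - \frac{3}{2} = -1188 - \frac{3}{2} = - \frac{2379}{2}$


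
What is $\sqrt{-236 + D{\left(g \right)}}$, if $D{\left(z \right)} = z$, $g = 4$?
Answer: $2 i \sqrt{58} \approx 15.232 i$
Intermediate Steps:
$\sqrt{-236 + D{\left(g \right)}} = \sqrt{-236 + 4} = \sqrt{-232} = 2 i \sqrt{58}$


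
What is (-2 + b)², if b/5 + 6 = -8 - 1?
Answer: 5929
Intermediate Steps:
b = -75 (b = -30 + 5*(-8 - 1) = -30 + 5*(-9) = -30 - 45 = -75)
(-2 + b)² = (-2 - 75)² = (-77)² = 5929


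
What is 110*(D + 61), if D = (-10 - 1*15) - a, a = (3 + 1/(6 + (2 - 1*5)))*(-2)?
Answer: 14080/3 ≈ 4693.3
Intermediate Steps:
a = -20/3 (a = (3 + 1/(6 + (2 - 5)))*(-2) = (3 + 1/(6 - 3))*(-2) = (3 + 1/3)*(-2) = (10/3)*(-2) = -20/3 ≈ -6.6667)
D = -55/3 (D = (-10 - 1*15) - 1*(-20/3) = (-10 - 15) + 20/3 = -25 + 20/3 = -55/3 ≈ -18.333)
110*(D + 61) = 110*(-55/3 + 61) = 110*(128/3) = 14080/3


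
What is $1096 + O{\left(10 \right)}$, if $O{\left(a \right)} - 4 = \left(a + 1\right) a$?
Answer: $1210$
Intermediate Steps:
$O{\left(a \right)} = 4 + a \left(1 + a\right)$ ($O{\left(a \right)} = 4 + \left(a + 1\right) a = 4 + \left(1 + a\right) a = 4 + a \left(1 + a\right)$)
$1096 + O{\left(10 \right)} = 1096 + \left(4 + 10 + 10^{2}\right) = 1096 + \left(4 + 10 + 100\right) = 1096 + 114 = 1210$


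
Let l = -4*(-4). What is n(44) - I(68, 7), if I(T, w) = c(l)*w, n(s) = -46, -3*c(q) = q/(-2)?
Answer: -194/3 ≈ -64.667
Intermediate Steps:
l = 16
c(q) = q/6 (c(q) = -q/(3*(-2)) = -q*(-1)/(3*2) = -(-1)*q/6 = q/6)
I(T, w) = 8*w/3 (I(T, w) = ((⅙)*16)*w = 8*w/3)
n(44) - I(68, 7) = -46 - 8*7/3 = -46 - 1*56/3 = -46 - 56/3 = -194/3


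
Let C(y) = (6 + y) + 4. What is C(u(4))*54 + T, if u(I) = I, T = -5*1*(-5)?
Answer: 781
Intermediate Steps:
T = 25 (T = -5*(-5) = 25)
C(y) = 10 + y
C(u(4))*54 + T = (10 + 4)*54 + 25 = 14*54 + 25 = 756 + 25 = 781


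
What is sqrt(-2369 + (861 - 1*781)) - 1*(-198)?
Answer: 198 + I*sqrt(2289) ≈ 198.0 + 47.844*I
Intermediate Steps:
sqrt(-2369 + (861 - 1*781)) - 1*(-198) = sqrt(-2369 + (861 - 781)) + 198 = sqrt(-2369 + 80) + 198 = sqrt(-2289) + 198 = I*sqrt(2289) + 198 = 198 + I*sqrt(2289)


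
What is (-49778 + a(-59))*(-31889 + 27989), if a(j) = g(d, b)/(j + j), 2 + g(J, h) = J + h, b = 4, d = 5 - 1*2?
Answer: 11453927550/59 ≈ 1.9413e+8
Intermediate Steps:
d = 3 (d = 5 - 2 = 3)
g(J, h) = -2 + J + h (g(J, h) = -2 + (J + h) = -2 + J + h)
a(j) = 5/(2*j) (a(j) = (-2 + 3 + 4)/(j + j) = 5/((2*j)) = 5*(1/(2*j)) = 5/(2*j))
(-49778 + a(-59))*(-31889 + 27989) = (-49778 + (5/2)/(-59))*(-31889 + 27989) = (-49778 + (5/2)*(-1/59))*(-3900) = (-49778 - 5/118)*(-3900) = -5873809/118*(-3900) = 11453927550/59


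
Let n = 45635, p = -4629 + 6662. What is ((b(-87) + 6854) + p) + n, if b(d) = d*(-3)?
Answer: 54783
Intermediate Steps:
b(d) = -3*d
p = 2033
((b(-87) + 6854) + p) + n = ((-3*(-87) + 6854) + 2033) + 45635 = ((261 + 6854) + 2033) + 45635 = (7115 + 2033) + 45635 = 9148 + 45635 = 54783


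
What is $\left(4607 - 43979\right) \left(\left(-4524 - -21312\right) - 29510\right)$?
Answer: $500890584$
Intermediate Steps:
$\left(4607 - 43979\right) \left(\left(-4524 - -21312\right) - 29510\right) = - 39372 \left(\left(-4524 + 21312\right) - 29510\right) = - 39372 \left(16788 - 29510\right) = \left(-39372\right) \left(-12722\right) = 500890584$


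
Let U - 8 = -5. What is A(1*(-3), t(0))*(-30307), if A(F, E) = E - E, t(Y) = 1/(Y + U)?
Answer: 0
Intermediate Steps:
U = 3 (U = 8 - 5 = 3)
t(Y) = 1/(3 + Y) (t(Y) = 1/(Y + 3) = 1/(3 + Y))
A(F, E) = 0
A(1*(-3), t(0))*(-30307) = 0*(-30307) = 0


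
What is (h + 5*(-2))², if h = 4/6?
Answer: 784/9 ≈ 87.111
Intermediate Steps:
h = ⅔ (h = 4*(⅙) = ⅔ ≈ 0.66667)
(h + 5*(-2))² = (⅔ + 5*(-2))² = (⅔ - 10)² = (-28/3)² = 784/9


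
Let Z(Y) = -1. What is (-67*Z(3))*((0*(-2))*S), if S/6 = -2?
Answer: 0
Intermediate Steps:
S = -12 (S = 6*(-2) = -12)
(-67*Z(3))*((0*(-2))*S) = (-67*(-1))*((0*(-2))*(-12)) = 67*(0*(-12)) = 67*0 = 0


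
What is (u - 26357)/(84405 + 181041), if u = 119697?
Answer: 46670/132723 ≈ 0.35163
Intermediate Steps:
(u - 26357)/(84405 + 181041) = (119697 - 26357)/(84405 + 181041) = 93340/265446 = 93340*(1/265446) = 46670/132723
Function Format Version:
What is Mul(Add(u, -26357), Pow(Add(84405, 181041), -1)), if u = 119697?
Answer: Rational(46670, 132723) ≈ 0.35163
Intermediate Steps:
Mul(Add(u, -26357), Pow(Add(84405, 181041), -1)) = Mul(Add(119697, -26357), Pow(Add(84405, 181041), -1)) = Mul(93340, Pow(265446, -1)) = Mul(93340, Rational(1, 265446)) = Rational(46670, 132723)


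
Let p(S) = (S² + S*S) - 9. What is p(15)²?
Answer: 194481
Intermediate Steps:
p(S) = -9 + 2*S² (p(S) = (S² + S²) - 9 = 2*S² - 9 = -9 + 2*S²)
p(15)² = (-9 + 2*15²)² = (-9 + 2*225)² = (-9 + 450)² = 441² = 194481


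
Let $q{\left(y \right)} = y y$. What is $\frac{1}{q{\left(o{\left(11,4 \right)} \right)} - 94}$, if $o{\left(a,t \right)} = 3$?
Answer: $- \frac{1}{85} \approx -0.011765$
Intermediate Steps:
$q{\left(y \right)} = y^{2}$
$\frac{1}{q{\left(o{\left(11,4 \right)} \right)} - 94} = \frac{1}{3^{2} - 94} = \frac{1}{9 - 94} = \frac{1}{-85} = - \frac{1}{85}$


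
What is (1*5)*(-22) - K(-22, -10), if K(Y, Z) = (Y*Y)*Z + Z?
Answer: 4740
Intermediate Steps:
K(Y, Z) = Z + Z*Y**2 (K(Y, Z) = Y**2*Z + Z = Z*Y**2 + Z = Z + Z*Y**2)
(1*5)*(-22) - K(-22, -10) = (1*5)*(-22) - (-10)*(1 + (-22)**2) = 5*(-22) - (-10)*(1 + 484) = -110 - (-10)*485 = -110 - 1*(-4850) = -110 + 4850 = 4740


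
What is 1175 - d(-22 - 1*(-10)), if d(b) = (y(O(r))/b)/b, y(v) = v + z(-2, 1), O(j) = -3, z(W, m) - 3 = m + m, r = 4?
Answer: 84599/72 ≈ 1175.0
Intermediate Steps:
z(W, m) = 3 + 2*m (z(W, m) = 3 + (m + m) = 3 + 2*m)
y(v) = 5 + v (y(v) = v + (3 + 2*1) = v + (3 + 2) = v + 5 = 5 + v)
d(b) = 2/b² (d(b) = ((5 - 3)/b)/b = (2/b)/b = 2/b²)
1175 - d(-22 - 1*(-10)) = 1175 - 2/(-22 - 1*(-10))² = 1175 - 2/(-22 + 10)² = 1175 - 2/(-12)² = 1175 - 2/144 = 1175 - 1*1/72 = 1175 - 1/72 = 84599/72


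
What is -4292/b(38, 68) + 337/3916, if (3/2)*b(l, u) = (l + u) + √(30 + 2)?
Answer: -667153075/10968716 + 6438*√2/2801 ≈ -57.573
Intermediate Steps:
b(l, u) = 2*l/3 + 2*u/3 + 8*√2/3 (b(l, u) = 2*((l + u) + √(30 + 2))/3 = 2*((l + u) + √32)/3 = 2*((l + u) + 4*√2)/3 = 2*(l + u + 4*√2)/3 = 2*l/3 + 2*u/3 + 8*√2/3)
-4292/b(38, 68) + 337/3916 = -4292/((⅔)*38 + (⅔)*68 + 8*√2/3) + 337/3916 = -4292/(76/3 + 136/3 + 8*√2/3) + 337*(1/3916) = -4292/(212/3 + 8*√2/3) + 337/3916 = 337/3916 - 4292/(212/3 + 8*√2/3)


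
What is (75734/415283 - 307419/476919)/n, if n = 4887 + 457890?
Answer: -1606085983/1607998682594997 ≈ -9.9881e-7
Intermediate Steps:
n = 462777
(75734/415283 - 307419/476919)/n = (75734/415283 - 307419/476919)/462777 = (75734*(1/415283) - 307419*1/476919)*(1/462777) = (3986/21857 - 102473/158973)*(1/462777) = -1606085983/3474672861*1/462777 = -1606085983/1607998682594997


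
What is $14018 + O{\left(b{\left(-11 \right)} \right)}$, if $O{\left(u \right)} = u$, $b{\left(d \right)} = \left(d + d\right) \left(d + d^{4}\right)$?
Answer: $-307842$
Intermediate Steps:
$b{\left(d \right)} = 2 d \left(d + d^{4}\right)$
$14018 + O{\left(b{\left(-11 \right)} \right)} = 14018 + 2 \left(-11\right)^{2} \left(1 + \left(-11\right)^{3}\right) = 14018 + 2 \cdot 121 \left(1 - 1331\right) = 14018 + 2 \cdot 121 \left(-1330\right) = 14018 - 321860 = -307842$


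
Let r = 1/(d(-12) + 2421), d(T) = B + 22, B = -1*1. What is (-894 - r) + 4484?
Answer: 8766779/2442 ≈ 3590.0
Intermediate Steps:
B = -1
d(T) = 21 (d(T) = -1 + 22 = 21)
r = 1/2442 (r = 1/(21 + 2421) = 1/2442 ≈ 0.00040950)
(-894 - r) + 4484 = (-894 - 1*1/2442) + 4484 = (-894 - 1/2442) + 4484 = -2183149/2442 + 4484 = 8766779/2442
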